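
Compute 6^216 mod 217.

1

6^1 ≡ 6 (mod 217)
6^2 ≡ 6^2 = 36 ≡ 36 (mod 217)
6^4 ≡ 36^2 = 1296 ≡ 211 (mod 217)
6^8 ≡ 211^2 = 44521 ≡ 36 (mod 217)
6^16 ≡ 36^2 = 1296 ≡ 211 (mod 217)
6^32 ≡ 211^2 = 44521 ≡ 36 (mod 217)
6^64 ≡ 36^2 = 1296 ≡ 211 (mod 217)
6^128 ≡ 211^2 = 44521 ≡ 36 (mod 217)
216 = 128 + 64 + 16 + 8 in binary powers of 2.
So 6^216 ≡ 36 · 211 · 211 · 36 ≡ 1 (mod 217).
Since the result is 1, base 6 gives no evidence that 217 is composite.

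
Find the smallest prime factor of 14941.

67

14941 is odd.
Digit sum 19, not divisible by 3.
Ends in 1: not divisible by 5.
7: 14941 = 7·2134 + 3
11: 14941 = 11·1358 + 3
13: 14941 = 13·1149 + 4
17: 14941 = 17·878 + 15
19: 14941 = 19·786 + 7
23: 14941 = 23·649 + 14
29: 14941 = 29·515 + 6
31: 14941 = 31·481 + 30
37: 14941 = 37·403 + 30
41: 14941 = 41·364 + 17
43: 14941 = 43·347 + 20
47: 14941 = 47·317 + 42
53: 14941 = 53·281 + 48
59: 14941 = 59·253 + 14
61: 14941 = 61·244 + 57
67: 14941 = 67·223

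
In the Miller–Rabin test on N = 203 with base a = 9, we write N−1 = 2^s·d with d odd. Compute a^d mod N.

203 − 1 = 202 = 2^1 · 101, so d = 101.
9^1 ≡ 9 (mod 203)
9^2 ≡ 9^2 = 81 ≡ 81 (mod 203)
9^4 ≡ 81^2 = 6561 ≡ 65 (mod 203)
9^8 ≡ 65^2 = 4225 ≡ 165 (mod 203)
9^16 ≡ 165^2 = 27225 ≡ 23 (mod 203)
9^32 ≡ 23^2 = 529 ≡ 123 (mod 203)
9^64 ≡ 123^2 = 15129 ≡ 107 (mod 203)
101 = 64 + 32 + 4 + 1 in binary powers of 2.
So 9^101 ≡ 107 · 123 · 65 · 9 ≡ 4 (mod 203).
Squaring chain: 4; never reaches −1, so base 9 is a Miller–Rabin witness that 203 is composite.

4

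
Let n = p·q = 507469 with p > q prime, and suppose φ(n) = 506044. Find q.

φ(n) = (p−1)(q−1) = n − (p+q) + 1, so p + q = 507469 − 506044 + 1 = 1426.
p and q are the roots of t² − 1426t + 507469 = 0.
Discriminant: 1426² − 4·507469 = 2033476 − 2029876 = 3600; √3600 = 60.
q = (1426 − 60)/2 = 683, p = (1426 + 60)/2 = 743.
Check: 683 · 743 = 507469.

683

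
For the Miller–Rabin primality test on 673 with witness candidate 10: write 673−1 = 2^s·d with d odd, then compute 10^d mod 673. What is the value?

673 − 1 = 672 = 2^5 · 21, so d = 21.
10^1 ≡ 10 (mod 673)
10^2 ≡ 10^2 = 100 ≡ 100 (mod 673)
10^4 ≡ 100^2 = 10000 ≡ 578 (mod 673)
10^8 ≡ 578^2 = 334084 ≡ 276 (mod 673)
10^16 ≡ 276^2 = 76176 ≡ 127 (mod 673)
21 = 16 + 4 + 1 in binary powers of 2.
So 10^21 ≡ 127 · 578 · 10 ≡ 490 (mod 673).
Squaring chain: 490 → 512 → 347 → 615 → 672; reaches −1, so base 10 does not prove 673 composite.

490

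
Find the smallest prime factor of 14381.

14381 is odd.
Digit sum 17, not divisible by 3.
Ends in 1: not divisible by 5.
7: 14381 = 7·2054 + 3
11: 14381 = 11·1307 + 4
13: 14381 = 13·1106 + 3
17: 14381 = 17·845 + 16
19: 14381 = 19·756 + 17
23: 14381 = 23·625 + 6
29: 14381 = 29·495 + 26
31: 14381 = 31·463 + 28
37: 14381 = 37·388 + 25
41: 14381 = 41·350 + 31
43: 14381 = 43·334 + 19
47: 14381 = 47·305 + 46
53: 14381 = 53·271 + 18
59: 14381 = 59·243 + 44
61: 14381 = 61·235 + 46
67: 14381 = 67·214 + 43
71: 14381 = 71·202 + 39
73: 14381 = 73·197

73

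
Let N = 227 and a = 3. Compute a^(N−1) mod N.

1

3^1 ≡ 3 (mod 227)
3^2 ≡ 3^2 = 9 ≡ 9 (mod 227)
3^4 ≡ 9^2 = 81 ≡ 81 (mod 227)
3^8 ≡ 81^2 = 6561 ≡ 205 (mod 227)
3^16 ≡ 205^2 = 42025 ≡ 30 (mod 227)
3^32 ≡ 30^2 = 900 ≡ 219 (mod 227)
3^64 ≡ 219^2 = 47961 ≡ 64 (mod 227)
3^128 ≡ 64^2 = 4096 ≡ 10 (mod 227)
226 = 128 + 64 + 32 + 2 in binary powers of 2.
So 3^226 ≡ 10 · 64 · 219 · 9 ≡ 1 (mod 227).
Since the result is 1, base 3 gives no evidence that 227 is composite.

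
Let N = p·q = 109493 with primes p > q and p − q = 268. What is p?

491

Since p = q + 268, we have 109493 = q(q + 268), so q² + 268q − 109493 = 0.
Discriminant: 268² + 4·109493 = 71824 + 437972 = 509796; √509796 = 714.
q = (−268 + 714)/2 = 223, and p = q + 268 = 491.
Check: 223 · 491 = 109493.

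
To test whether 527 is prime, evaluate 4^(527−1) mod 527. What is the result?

4^1 ≡ 4 (mod 527)
4^2 ≡ 4^2 = 16 ≡ 16 (mod 527)
4^4 ≡ 16^2 = 256 ≡ 256 (mod 527)
4^8 ≡ 256^2 = 65536 ≡ 188 (mod 527)
4^16 ≡ 188^2 = 35344 ≡ 35 (mod 527)
4^32 ≡ 35^2 = 1225 ≡ 171 (mod 527)
4^64 ≡ 171^2 = 29241 ≡ 256 (mod 527)
4^128 ≡ 256^2 = 65536 ≡ 188 (mod 527)
4^256 ≡ 188^2 = 35344 ≡ 35 (mod 527)
4^512 ≡ 35^2 = 1225 ≡ 171 (mod 527)
526 = 512 + 8 + 4 + 2 in binary powers of 2.
So 4^526 ≡ 171 · 188 · 256 · 16 ≡ 407 (mod 527).
Since 407 ≠ 1, base 4 is a Fermat witness: 527 is composite.

407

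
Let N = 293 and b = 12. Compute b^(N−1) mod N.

1

12^1 ≡ 12 (mod 293)
12^2 ≡ 12^2 = 144 ≡ 144 (mod 293)
12^4 ≡ 144^2 = 20736 ≡ 226 (mod 293)
12^8 ≡ 226^2 = 51076 ≡ 94 (mod 293)
12^16 ≡ 94^2 = 8836 ≡ 46 (mod 293)
12^32 ≡ 46^2 = 2116 ≡ 65 (mod 293)
12^64 ≡ 65^2 = 4225 ≡ 123 (mod 293)
12^128 ≡ 123^2 = 15129 ≡ 186 (mod 293)
12^256 ≡ 186^2 = 34596 ≡ 22 (mod 293)
292 = 256 + 32 + 4 in binary powers of 2.
So 12^292 ≡ 22 · 65 · 226 ≡ 1 (mod 293).
Since the result is 1, base 12 gives no evidence that 293 is composite.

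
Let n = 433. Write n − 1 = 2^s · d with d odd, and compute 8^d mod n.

79

433 − 1 = 432 = 2^4 · 27, so d = 27.
8^1 ≡ 8 (mod 433)
8^2 ≡ 8^2 = 64 ≡ 64 (mod 433)
8^4 ≡ 64^2 = 4096 ≡ 199 (mod 433)
8^8 ≡ 199^2 = 39601 ≡ 198 (mod 433)
8^16 ≡ 198^2 = 39204 ≡ 234 (mod 433)
27 = 16 + 8 + 2 + 1 in binary powers of 2.
So 8^27 ≡ 234 · 198 · 64 · 8 ≡ 79 (mod 433).
Squaring chain: 79 → 179 → 432 → 1; reaches −1, so base 8 does not prove 433 composite.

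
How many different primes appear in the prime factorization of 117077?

117077 = 47^2 · 53
117077 = 47^2 · 53, which has 2 distinct prime factors.

2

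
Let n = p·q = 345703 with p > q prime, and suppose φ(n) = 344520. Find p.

φ(n) = (p−1)(q−1) = n − (p+q) + 1, so p + q = 345703 − 344520 + 1 = 1184.
p and q are the roots of t² − 1184t + 345703 = 0.
Discriminant: 1184² − 4·345703 = 1401856 − 1382812 = 19044; √19044 = 138.
q = (1184 − 138)/2 = 523, p = (1184 + 138)/2 = 661.
Check: 523 · 661 = 345703.

661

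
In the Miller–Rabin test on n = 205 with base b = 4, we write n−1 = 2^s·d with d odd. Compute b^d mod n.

4

205 − 1 = 204 = 2^2 · 51, so d = 51.
4^1 ≡ 4 (mod 205)
4^2 ≡ 4^2 = 16 ≡ 16 (mod 205)
4^4 ≡ 16^2 = 256 ≡ 51 (mod 205)
4^8 ≡ 51^2 = 2601 ≡ 141 (mod 205)
4^16 ≡ 141^2 = 19881 ≡ 201 (mod 205)
4^32 ≡ 201^2 = 40401 ≡ 16 (mod 205)
51 = 32 + 16 + 2 + 1 in binary powers of 2.
So 4^51 ≡ 16 · 201 · 16 · 4 ≡ 4 (mod 205).
Squaring chain: 4 → 16; never reaches −1, so base 4 is a Miller–Rabin witness that 205 is composite.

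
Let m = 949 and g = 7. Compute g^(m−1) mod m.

7^1 ≡ 7 (mod 949)
7^2 ≡ 7^2 = 49 ≡ 49 (mod 949)
7^4 ≡ 49^2 = 2401 ≡ 503 (mod 949)
7^8 ≡ 503^2 = 253009 ≡ 575 (mod 949)
7^16 ≡ 575^2 = 330625 ≡ 373 (mod 949)
7^32 ≡ 373^2 = 139129 ≡ 575 (mod 949)
7^64 ≡ 575^2 = 330625 ≡ 373 (mod 949)
7^128 ≡ 373^2 = 139129 ≡ 575 (mod 949)
7^256 ≡ 575^2 = 330625 ≡ 373 (mod 949)
7^512 ≡ 373^2 = 139129 ≡ 575 (mod 949)
948 = 512 + 256 + 128 + 32 + 16 + 4 in binary powers of 2.
So 7^948 ≡ 575 · 373 · 575 · 575 · 373 · 503 ≡ 729 (mod 949).
Since 729 ≠ 1, base 7 is a Fermat witness: 949 is composite.

729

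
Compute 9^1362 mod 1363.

9^1 ≡ 9 (mod 1363)
9^2 ≡ 9^2 = 81 ≡ 81 (mod 1363)
9^4 ≡ 81^2 = 6561 ≡ 1109 (mod 1363)
9^8 ≡ 1109^2 = 1229881 ≡ 455 (mod 1363)
9^16 ≡ 455^2 = 207025 ≡ 1212 (mod 1363)
9^32 ≡ 1212^2 = 1468944 ≡ 993 (mod 1363)
9^64 ≡ 993^2 = 986049 ≡ 600 (mod 1363)
9^128 ≡ 600^2 = 360000 ≡ 168 (mod 1363)
9^256 ≡ 168^2 = 28224 ≡ 964 (mod 1363)
9^512 ≡ 964^2 = 929296 ≡ 1093 (mod 1363)
9^1024 ≡ 1093^2 = 1194649 ≡ 661 (mod 1363)
1362 = 1024 + 256 + 64 + 16 + 2 in binary powers of 2.
So 9^1362 ≡ 661 · 964 · 600 · 1212 · 81 ≡ 1051 (mod 1363).
Since 1051 ≠ 1, base 9 is a Fermat witness: 1363 is composite.

1051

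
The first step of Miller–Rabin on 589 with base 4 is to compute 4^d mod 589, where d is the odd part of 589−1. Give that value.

589 − 1 = 588 = 2^2 · 147, so d = 147.
4^1 ≡ 4 (mod 589)
4^2 ≡ 4^2 = 16 ≡ 16 (mod 589)
4^4 ≡ 16^2 = 256 ≡ 256 (mod 589)
4^8 ≡ 256^2 = 65536 ≡ 157 (mod 589)
4^16 ≡ 157^2 = 24649 ≡ 500 (mod 589)
4^32 ≡ 500^2 = 250000 ≡ 264 (mod 589)
4^64 ≡ 264^2 = 69696 ≡ 194 (mod 589)
4^128 ≡ 194^2 = 37636 ≡ 529 (mod 589)
147 = 128 + 16 + 2 + 1 in binary powers of 2.
So 4^147 ≡ 529 · 500 · 16 · 4 ≡ 140 (mod 589).
Squaring chain: 140 → 163; never reaches −1, so base 4 is a Miller–Rabin witness that 589 is composite.

140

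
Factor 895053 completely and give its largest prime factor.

895053 = 3 · 298351
298351 = 61 · 4891
4891 = 67 · 73
73 is prime.
So 895053 = 3 · 61 · 67 · 73; the largest prime factor is 73.

73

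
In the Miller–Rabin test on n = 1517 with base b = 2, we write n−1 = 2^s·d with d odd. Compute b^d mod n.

1517 − 1 = 1516 = 2^2 · 379, so d = 379.
2^1 ≡ 2 (mod 1517)
2^2 ≡ 2^2 = 4 ≡ 4 (mod 1517)
2^4 ≡ 4^2 = 16 ≡ 16 (mod 1517)
2^8 ≡ 16^2 = 256 ≡ 256 (mod 1517)
2^16 ≡ 256^2 = 65536 ≡ 305 (mod 1517)
2^32 ≡ 305^2 = 93025 ≡ 488 (mod 1517)
2^64 ≡ 488^2 = 238144 ≡ 1492 (mod 1517)
2^128 ≡ 1492^2 = 2226064 ≡ 625 (mod 1517)
2^256 ≡ 625^2 = 390625 ≡ 756 (mod 1517)
379 = 256 + 64 + 32 + 16 + 8 + 2 + 1 in binary powers of 2.
So 2^379 ≡ 756 · 1492 · 488 · 305 · 256 · 4 · 2 ≡ 923 (mod 1517).
Squaring chain: 923 → 892; never reaches −1, so base 2 is a Miller–Rabin witness that 1517 is composite.

923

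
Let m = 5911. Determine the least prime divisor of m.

5911 is odd.
Digit sum 16, not divisible by 3.
Ends in 1: not divisible by 5.
7: 5911 = 7·844 + 3
11: 5911 = 11·537 + 4
13: 5911 = 13·454 + 9
17: 5911 = 17·347 + 12
19: 5911 = 19·311 + 2
23: 5911 = 23·257

23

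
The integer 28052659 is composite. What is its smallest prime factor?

73

28052659 is odd.
Digit sum 37, not divisible by 3.
Ends in 9: not divisible by 5.
7: 28052659 = 7·4007522 + 5
11: 28052659 = 11·2550241 + 8
13: 28052659 = 13·2157896 + 11
17: 28052659 = 17·1650156 + 7
19: 28052659 = 19·1476455 + 14
23: 28052659 = 23·1219680 + 19
29: 28052659 = 29·967333 + 2
31: 28052659 = 31·904924 + 15
37: 28052659 = 37·758179 + 36
41: 28052659 = 41·684211 + 8
43: 28052659 = 43·652387 + 18
47: 28052659 = 47·596865 + 4
53: 28052659 = 53·529295 + 24
59: 28052659 = 59·475468 + 47
61: 28052659 = 61·459879 + 40
67: 28052659 = 67·418696 + 27
71: 28052659 = 71·395107 + 62
73: 28052659 = 73·384283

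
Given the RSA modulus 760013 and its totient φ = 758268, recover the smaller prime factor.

φ(n) = (p−1)(q−1) = n − (p+q) + 1, so p + q = 760013 − 758268 + 1 = 1746.
p and q are the roots of t² − 1746t + 760013 = 0.
Discriminant: 1746² − 4·760013 = 3048516 − 3040052 = 8464; √8464 = 92.
q = (1746 − 92)/2 = 827, p = (1746 + 92)/2 = 919.
Check: 827 · 919 = 760013.

827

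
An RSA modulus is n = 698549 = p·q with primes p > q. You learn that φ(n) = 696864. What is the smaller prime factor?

733

φ(n) = (p−1)(q−1) = n − (p+q) + 1, so p + q = 698549 − 696864 + 1 = 1686.
p and q are the roots of t² − 1686t + 698549 = 0.
Discriminant: 1686² − 4·698549 = 2842596 − 2794196 = 48400; √48400 = 220.
q = (1686 − 220)/2 = 733, p = (1686 + 220)/2 = 953.
Check: 733 · 953 = 698549.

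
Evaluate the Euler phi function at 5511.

Factor: 5511 = 3 · 11 · 167.
φ(5511) = (3−1) · (11−1) · (167−1) = 2 · 10 · 166 = 3320.

3320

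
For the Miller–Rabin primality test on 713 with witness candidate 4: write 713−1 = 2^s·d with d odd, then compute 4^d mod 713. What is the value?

349

713 − 1 = 712 = 2^3 · 89, so d = 89.
4^1 ≡ 4 (mod 713)
4^2 ≡ 4^2 = 16 ≡ 16 (mod 713)
4^4 ≡ 16^2 = 256 ≡ 256 (mod 713)
4^8 ≡ 256^2 = 65536 ≡ 653 (mod 713)
4^16 ≡ 653^2 = 426409 ≡ 35 (mod 713)
4^32 ≡ 35^2 = 1225 ≡ 512 (mod 713)
4^64 ≡ 512^2 = 262144 ≡ 473 (mod 713)
89 = 64 + 16 + 8 + 1 in binary powers of 2.
So 4^89 ≡ 473 · 35 · 653 · 4 ≡ 349 (mod 713).
Squaring chain: 349 → 591 → 624; never reaches −1, so base 4 is a Miller–Rabin witness that 713 is composite.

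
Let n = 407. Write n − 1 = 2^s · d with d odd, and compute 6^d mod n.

216

407 − 1 = 406 = 2^1 · 203, so d = 203.
6^1 ≡ 6 (mod 407)
6^2 ≡ 6^2 = 36 ≡ 36 (mod 407)
6^4 ≡ 36^2 = 1296 ≡ 75 (mod 407)
6^8 ≡ 75^2 = 5625 ≡ 334 (mod 407)
6^16 ≡ 334^2 = 111556 ≡ 38 (mod 407)
6^32 ≡ 38^2 = 1444 ≡ 223 (mod 407)
6^64 ≡ 223^2 = 49729 ≡ 75 (mod 407)
6^128 ≡ 75^2 = 5625 ≡ 334 (mod 407)
203 = 128 + 64 + 8 + 2 + 1 in binary powers of 2.
So 6^203 ≡ 334 · 75 · 334 · 36 · 6 ≡ 216 (mod 407).
Squaring chain: 216; never reaches −1, so base 6 is a Miller–Rabin witness that 407 is composite.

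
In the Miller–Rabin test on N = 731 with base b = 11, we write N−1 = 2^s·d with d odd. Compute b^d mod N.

398

731 − 1 = 730 = 2^1 · 365, so d = 365.
11^1 ≡ 11 (mod 731)
11^2 ≡ 11^2 = 121 ≡ 121 (mod 731)
11^4 ≡ 121^2 = 14641 ≡ 21 (mod 731)
11^8 ≡ 21^2 = 441 ≡ 441 (mod 731)
11^16 ≡ 441^2 = 194481 ≡ 35 (mod 731)
11^32 ≡ 35^2 = 1225 ≡ 494 (mod 731)
11^64 ≡ 494^2 = 244036 ≡ 613 (mod 731)
11^128 ≡ 613^2 = 375769 ≡ 35 (mod 731)
11^256 ≡ 35^2 = 1225 ≡ 494 (mod 731)
365 = 256 + 64 + 32 + 8 + 4 + 1 in binary powers of 2.
So 11^365 ≡ 494 · 613 · 494 · 441 · 21 · 11 ≡ 398 (mod 731).
Squaring chain: 398; never reaches −1, so base 11 is a Miller–Rabin witness that 731 is composite.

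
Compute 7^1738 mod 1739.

636

7^1 ≡ 7 (mod 1739)
7^2 ≡ 7^2 = 49 ≡ 49 (mod 1739)
7^4 ≡ 49^2 = 2401 ≡ 662 (mod 1739)
7^8 ≡ 662^2 = 438244 ≡ 16 (mod 1739)
7^16 ≡ 16^2 = 256 ≡ 256 (mod 1739)
7^32 ≡ 256^2 = 65536 ≡ 1193 (mod 1739)
7^64 ≡ 1193^2 = 1423249 ≡ 747 (mod 1739)
7^128 ≡ 747^2 = 558009 ≡ 1529 (mod 1739)
7^256 ≡ 1529^2 = 2337841 ≡ 625 (mod 1739)
7^512 ≡ 625^2 = 390625 ≡ 1089 (mod 1739)
7^1024 ≡ 1089^2 = 1185921 ≡ 1662 (mod 1739)
1738 = 1024 + 512 + 128 + 64 + 8 + 2 in binary powers of 2.
So 7^1738 ≡ 1662 · 1089 · 1529 · 747 · 16 · 49 ≡ 636 (mod 1739).
Since 636 ≠ 1, base 7 is a Fermat witness: 1739 is composite.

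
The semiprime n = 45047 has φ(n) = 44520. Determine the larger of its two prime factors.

421

φ(n) = (p−1)(q−1) = n − (p+q) + 1, so p + q = 45047 − 44520 + 1 = 528.
p and q are the roots of t² − 528t + 45047 = 0.
Discriminant: 528² − 4·45047 = 278784 − 180188 = 98596; √98596 = 314.
q = (528 − 314)/2 = 107, p = (528 + 314)/2 = 421.
Check: 107 · 421 = 45047.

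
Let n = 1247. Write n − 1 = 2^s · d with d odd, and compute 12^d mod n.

1247 − 1 = 1246 = 2^1 · 623, so d = 623.
12^1 ≡ 12 (mod 1247)
12^2 ≡ 12^2 = 144 ≡ 144 (mod 1247)
12^4 ≡ 144^2 = 20736 ≡ 784 (mod 1247)
12^8 ≡ 784^2 = 614656 ≡ 1132 (mod 1247)
12^16 ≡ 1132^2 = 1281424 ≡ 755 (mod 1247)
12^32 ≡ 755^2 = 570025 ≡ 146 (mod 1247)
12^64 ≡ 146^2 = 21316 ≡ 117 (mod 1247)
12^128 ≡ 117^2 = 13689 ≡ 1219 (mod 1247)
12^256 ≡ 1219^2 = 1485961 ≡ 784 (mod 1247)
12^512 ≡ 784^2 = 614656 ≡ 1132 (mod 1247)
623 = 512 + 64 + 32 + 8 + 4 + 2 + 1 in binary powers of 2.
So 12^623 ≡ 1132 · 117 · 146 · 1132 · 784 · 144 · 12 ≡ 394 (mod 1247).
Squaring chain: 394; never reaches −1, so base 12 is a Miller–Rabin witness that 1247 is composite.

394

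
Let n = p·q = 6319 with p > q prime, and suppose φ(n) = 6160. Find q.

φ(n) = (p−1)(q−1) = n − (p+q) + 1, so p + q = 6319 − 6160 + 1 = 160.
p and q are the roots of t² − 160t + 6319 = 0.
Discriminant: 160² − 4·6319 = 25600 − 25276 = 324; √324 = 18.
q = (160 − 18)/2 = 71, p = (160 + 18)/2 = 89.
Check: 71 · 89 = 6319.

71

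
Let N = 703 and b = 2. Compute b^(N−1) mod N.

628

2^1 ≡ 2 (mod 703)
2^2 ≡ 2^2 = 4 ≡ 4 (mod 703)
2^4 ≡ 4^2 = 16 ≡ 16 (mod 703)
2^8 ≡ 16^2 = 256 ≡ 256 (mod 703)
2^16 ≡ 256^2 = 65536 ≡ 157 (mod 703)
2^32 ≡ 157^2 = 24649 ≡ 44 (mod 703)
2^64 ≡ 44^2 = 1936 ≡ 530 (mod 703)
2^128 ≡ 530^2 = 280900 ≡ 403 (mod 703)
2^256 ≡ 403^2 = 162409 ≡ 16 (mod 703)
2^512 ≡ 16^2 = 256 ≡ 256 (mod 703)
702 = 512 + 128 + 32 + 16 + 8 + 4 + 2 in binary powers of 2.
So 2^702 ≡ 256 · 403 · 44 · 157 · 256 · 16 · 4 ≡ 628 (mod 703).
Since 628 ≠ 1, base 2 is a Fermat witness: 703 is composite.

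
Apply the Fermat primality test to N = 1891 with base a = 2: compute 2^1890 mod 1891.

1768

2^1 ≡ 2 (mod 1891)
2^2 ≡ 2^2 = 4 ≡ 4 (mod 1891)
2^4 ≡ 4^2 = 16 ≡ 16 (mod 1891)
2^8 ≡ 16^2 = 256 ≡ 256 (mod 1891)
2^16 ≡ 256^2 = 65536 ≡ 1242 (mod 1891)
2^32 ≡ 1242^2 = 1542564 ≡ 1399 (mod 1891)
2^64 ≡ 1399^2 = 1957201 ≡ 16 (mod 1891)
2^128 ≡ 16^2 = 256 ≡ 256 (mod 1891)
2^256 ≡ 256^2 = 65536 ≡ 1242 (mod 1891)
2^512 ≡ 1242^2 = 1542564 ≡ 1399 (mod 1891)
2^1024 ≡ 1399^2 = 1957201 ≡ 16 (mod 1891)
1890 = 1024 + 512 + 256 + 64 + 32 + 2 in binary powers of 2.
So 2^1890 ≡ 16 · 1399 · 1242 · 16 · 1399 · 4 ≡ 1768 (mod 1891).
Since 1768 ≠ 1, base 2 is a Fermat witness: 1891 is composite.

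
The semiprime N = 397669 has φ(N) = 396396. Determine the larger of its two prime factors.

φ(n) = (p−1)(q−1) = n − (p+q) + 1, so p + q = 397669 − 396396 + 1 = 1274.
p and q are the roots of t² − 1274t + 397669 = 0.
Discriminant: 1274² − 4·397669 = 1623076 − 1590676 = 32400; √32400 = 180.
q = (1274 − 180)/2 = 547, p = (1274 + 180)/2 = 727.
Check: 547 · 727 = 397669.

727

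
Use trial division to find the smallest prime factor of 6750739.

89

6750739 is odd.
Digit sum 37, not divisible by 3.
Ends in 9: not divisible by 5.
7: 6750739 = 7·964391 + 2
11: 6750739 = 11·613703 + 6
13: 6750739 = 13·519287 + 8
17: 6750739 = 17·397102 + 5
19: 6750739 = 19·355302 + 1
23: 6750739 = 23·293510 + 9
29: 6750739 = 29·232784 + 3
31: 6750739 = 31·217765 + 24
37: 6750739 = 37·182452 + 15
41: 6750739 = 41·164652 + 7
43: 6750739 = 43·156993 + 40
47: 6750739 = 47·143632 + 35
53: 6750739 = 53·127372 + 23
59: 6750739 = 59·114419 + 18
61: 6750739 = 61·110667 + 52
67: 6750739 = 67·100757 + 20
71: 6750739 = 71·95080 + 59
73: 6750739 = 73·92475 + 64
79: 6750739 = 79·85452 + 31
83: 6750739 = 83·81334 + 17
89: 6750739 = 89·75851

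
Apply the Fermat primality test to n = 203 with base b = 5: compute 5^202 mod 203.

5^1 ≡ 5 (mod 203)
5^2 ≡ 5^2 = 25 ≡ 25 (mod 203)
5^4 ≡ 25^2 = 625 ≡ 16 (mod 203)
5^8 ≡ 16^2 = 256 ≡ 53 (mod 203)
5^16 ≡ 53^2 = 2809 ≡ 170 (mod 203)
5^32 ≡ 170^2 = 28900 ≡ 74 (mod 203)
5^64 ≡ 74^2 = 5476 ≡ 198 (mod 203)
5^128 ≡ 198^2 = 39204 ≡ 25 (mod 203)
202 = 128 + 64 + 8 + 2 in binary powers of 2.
So 5^202 ≡ 25 · 198 · 53 · 25 ≡ 23 (mod 203).
Since 23 ≠ 1, base 5 is a Fermat witness: 203 is composite.

23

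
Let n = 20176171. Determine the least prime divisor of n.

59

20176171 is odd.
Digit sum 25, not divisible by 3.
Ends in 1: not divisible by 5.
7: 20176171 = 7·2882310 + 1
11: 20176171 = 11·1834197 + 4
13: 20176171 = 13·1552013 + 2
17: 20176171 = 17·1186833 + 10
19: 20176171 = 19·1061903 + 14
23: 20176171 = 23·877224 + 19
29: 20176171 = 29·695730 + 1
31: 20176171 = 31·650844 + 7
37: 20176171 = 37·545301 + 34
41: 20176171 = 41·492101 + 30
43: 20176171 = 43·469213 + 12
47: 20176171 = 47·429280 + 11
53: 20176171 = 53·380682 + 25
59: 20176171 = 59·341969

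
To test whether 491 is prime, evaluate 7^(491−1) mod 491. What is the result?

1

7^1 ≡ 7 (mod 491)
7^2 ≡ 7^2 = 49 ≡ 49 (mod 491)
7^4 ≡ 49^2 = 2401 ≡ 437 (mod 491)
7^8 ≡ 437^2 = 190969 ≡ 461 (mod 491)
7^16 ≡ 461^2 = 212521 ≡ 409 (mod 491)
7^32 ≡ 409^2 = 167281 ≡ 341 (mod 491)
7^64 ≡ 341^2 = 116281 ≡ 405 (mod 491)
7^128 ≡ 405^2 = 164025 ≡ 31 (mod 491)
7^256 ≡ 31^2 = 961 ≡ 470 (mod 491)
490 = 256 + 128 + 64 + 32 + 8 + 2 in binary powers of 2.
So 7^490 ≡ 470 · 31 · 405 · 341 · 461 · 49 ≡ 1 (mod 491).
Since the result is 1, base 7 gives no evidence that 491 is composite.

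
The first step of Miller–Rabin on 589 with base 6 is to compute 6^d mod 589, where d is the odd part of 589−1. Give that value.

216

589 − 1 = 588 = 2^2 · 147, so d = 147.
6^1 ≡ 6 (mod 589)
6^2 ≡ 6^2 = 36 ≡ 36 (mod 589)
6^4 ≡ 36^2 = 1296 ≡ 118 (mod 589)
6^8 ≡ 118^2 = 13924 ≡ 377 (mod 589)
6^16 ≡ 377^2 = 142129 ≡ 180 (mod 589)
6^32 ≡ 180^2 = 32400 ≡ 5 (mod 589)
6^64 ≡ 5^2 = 25 ≡ 25 (mod 589)
6^128 ≡ 25^2 = 625 ≡ 36 (mod 589)
147 = 128 + 16 + 2 + 1 in binary powers of 2.
So 6^147 ≡ 36 · 180 · 36 · 6 ≡ 216 (mod 589).
Squaring chain: 216 → 125; never reaches −1, so base 6 is a Miller–Rabin witness that 589 is composite.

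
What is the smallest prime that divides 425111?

29

425111 is odd.
Digit sum 14, not divisible by 3.
Ends in 1: not divisible by 5.
7: 425111 = 7·60730 + 1
11: 425111 = 11·38646 + 5
13: 425111 = 13·32700 + 11
17: 425111 = 17·25006 + 9
19: 425111 = 19·22374 + 5
23: 425111 = 23·18483 + 2
29: 425111 = 29·14659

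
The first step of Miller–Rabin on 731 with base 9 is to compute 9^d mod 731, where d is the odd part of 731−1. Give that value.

731 − 1 = 730 = 2^1 · 365, so d = 365.
9^1 ≡ 9 (mod 731)
9^2 ≡ 9^2 = 81 ≡ 81 (mod 731)
9^4 ≡ 81^2 = 6561 ≡ 713 (mod 731)
9^8 ≡ 713^2 = 508369 ≡ 324 (mod 731)
9^16 ≡ 324^2 = 104976 ≡ 443 (mod 731)
9^32 ≡ 443^2 = 196249 ≡ 341 (mod 731)
9^64 ≡ 341^2 = 116281 ≡ 52 (mod 731)
9^128 ≡ 52^2 = 2704 ≡ 511 (mod 731)
9^256 ≡ 511^2 = 261121 ≡ 154 (mod 731)
365 = 256 + 64 + 32 + 8 + 4 + 1 in binary powers of 2.
So 9^365 ≡ 154 · 52 · 341 · 324 · 713 · 9 ≡ 195 (mod 731).
Squaring chain: 195; never reaches −1, so base 9 is a Miller–Rabin witness that 731 is composite.

195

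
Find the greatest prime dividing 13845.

13845 = 3 · 4615
4615 = 5 · 923
923 = 13 · 71
71 is prime.
So 13845 = 3 · 5 · 13 · 71; the largest prime factor is 71.

71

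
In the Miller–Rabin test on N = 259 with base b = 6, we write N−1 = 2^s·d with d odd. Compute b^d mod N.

6

259 − 1 = 258 = 2^1 · 129, so d = 129.
6^1 ≡ 6 (mod 259)
6^2 ≡ 6^2 = 36 ≡ 36 (mod 259)
6^4 ≡ 36^2 = 1296 ≡ 1 (mod 259)
6^8 ≡ 1^2 = 1 ≡ 1 (mod 259)
6^16 ≡ 1^2 = 1 ≡ 1 (mod 259)
6^32 ≡ 1^2 = 1 ≡ 1 (mod 259)
6^64 ≡ 1^2 = 1 ≡ 1 (mod 259)
6^128 ≡ 1^2 = 1 ≡ 1 (mod 259)
129 = 128 + 1 in binary powers of 2.
So 6^129 ≡ 1 · 6 ≡ 6 (mod 259).
Squaring chain: 6; never reaches −1, so base 6 is a Miller–Rabin witness that 259 is composite.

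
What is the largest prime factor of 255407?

79

255407 = 53 · 4819
4819 = 61 · 79
79 is prime.
So 255407 = 53 · 61 · 79; the largest prime factor is 79.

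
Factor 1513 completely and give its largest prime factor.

89

1513 = 17 · 89
89 is prime.
So 1513 = 17 · 89; the largest prime factor is 89.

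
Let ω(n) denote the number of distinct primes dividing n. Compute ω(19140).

5

19140 = 2^2 · 4785
4785 = 3 · 1595
1595 = 5 · 319
319 = 11 · 29
19140 = 2^2 · 3 · 5 · 11 · 29, which has 5 distinct prime factors.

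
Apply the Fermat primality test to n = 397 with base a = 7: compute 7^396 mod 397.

1

7^1 ≡ 7 (mod 397)
7^2 ≡ 7^2 = 49 ≡ 49 (mod 397)
7^4 ≡ 49^2 = 2401 ≡ 19 (mod 397)
7^8 ≡ 19^2 = 361 ≡ 361 (mod 397)
7^16 ≡ 361^2 = 130321 ≡ 105 (mod 397)
7^32 ≡ 105^2 = 11025 ≡ 306 (mod 397)
7^64 ≡ 306^2 = 93636 ≡ 341 (mod 397)
7^128 ≡ 341^2 = 116281 ≡ 357 (mod 397)
7^256 ≡ 357^2 = 127449 ≡ 12 (mod 397)
396 = 256 + 128 + 8 + 4 in binary powers of 2.
So 7^396 ≡ 12 · 357 · 361 · 19 ≡ 1 (mod 397).
Since the result is 1, base 7 gives no evidence that 397 is composite.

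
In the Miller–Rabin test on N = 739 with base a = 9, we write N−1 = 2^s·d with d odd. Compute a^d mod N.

1

739 − 1 = 738 = 2^1 · 369, so d = 369.
9^1 ≡ 9 (mod 739)
9^2 ≡ 9^2 = 81 ≡ 81 (mod 739)
9^4 ≡ 81^2 = 6561 ≡ 649 (mod 739)
9^8 ≡ 649^2 = 421201 ≡ 710 (mod 739)
9^16 ≡ 710^2 = 504100 ≡ 102 (mod 739)
9^32 ≡ 102^2 = 10404 ≡ 58 (mod 739)
9^64 ≡ 58^2 = 3364 ≡ 408 (mod 739)
9^128 ≡ 408^2 = 166464 ≡ 189 (mod 739)
9^256 ≡ 189^2 = 35721 ≡ 249 (mod 739)
369 = 256 + 64 + 32 + 16 + 1 in binary powers of 2.
So 9^369 ≡ 249 · 408 · 58 · 102 · 9 ≡ 1 (mod 739).
Since 9^d ≡ 1 (mod 739), base 9 does not prove 739 composite.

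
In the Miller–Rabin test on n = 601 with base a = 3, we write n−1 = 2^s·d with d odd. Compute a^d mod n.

601 − 1 = 600 = 2^3 · 75, so d = 75.
3^1 ≡ 3 (mod 601)
3^2 ≡ 3^2 = 9 ≡ 9 (mod 601)
3^4 ≡ 9^2 = 81 ≡ 81 (mod 601)
3^8 ≡ 81^2 = 6561 ≡ 551 (mod 601)
3^16 ≡ 551^2 = 303601 ≡ 96 (mod 601)
3^32 ≡ 96^2 = 9216 ≡ 201 (mod 601)
3^64 ≡ 201^2 = 40401 ≡ 134 (mod 601)
75 = 64 + 8 + 2 + 1 in binary powers of 2.
So 3^75 ≡ 134 · 551 · 9 · 3 ≡ 1 (mod 601).
Since 3^d ≡ 1 (mod 601), base 3 does not prove 601 composite.

1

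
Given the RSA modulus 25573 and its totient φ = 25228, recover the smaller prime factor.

107

φ(n) = (p−1)(q−1) = n − (p+q) + 1, so p + q = 25573 − 25228 + 1 = 346.
p and q are the roots of t² − 346t + 25573 = 0.
Discriminant: 346² − 4·25573 = 119716 − 102292 = 17424; √17424 = 132.
q = (346 − 132)/2 = 107, p = (346 + 132)/2 = 239.
Check: 107 · 239 = 25573.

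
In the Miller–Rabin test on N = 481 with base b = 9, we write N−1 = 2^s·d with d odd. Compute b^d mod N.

481 − 1 = 480 = 2^5 · 15, so d = 15.
9^1 ≡ 9 (mod 481)
9^2 ≡ 9^2 = 81 ≡ 81 (mod 481)
9^4 ≡ 81^2 = 6561 ≡ 308 (mod 481)
9^8 ≡ 308^2 = 94864 ≡ 107 (mod 481)
15 = 8 + 4 + 2 + 1 in binary powers of 2.
So 9^15 ≡ 107 · 308 · 81 · 9 ≡ 417 (mod 481).
Squaring chain: 417 → 248 → 417 → 248 → 417; never reaches −1, so base 9 is a Miller–Rabin witness that 481 is composite.

417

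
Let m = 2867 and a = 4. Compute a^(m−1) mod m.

4^1 ≡ 4 (mod 2867)
4^2 ≡ 4^2 = 16 ≡ 16 (mod 2867)
4^4 ≡ 16^2 = 256 ≡ 256 (mod 2867)
4^8 ≡ 256^2 = 65536 ≡ 2462 (mod 2867)
4^16 ≡ 2462^2 = 6061444 ≡ 606 (mod 2867)
4^32 ≡ 606^2 = 367236 ≡ 260 (mod 2867)
4^64 ≡ 260^2 = 67600 ≡ 1659 (mod 2867)
4^128 ≡ 1659^2 = 2752281 ≡ 2828 (mod 2867)
4^256 ≡ 2828^2 = 7997584 ≡ 1521 (mod 2867)
4^512 ≡ 1521^2 = 2313441 ≡ 2639 (mod 2867)
4^1024 ≡ 2639^2 = 6964321 ≡ 378 (mod 2867)
4^2048 ≡ 378^2 = 142884 ≡ 2401 (mod 2867)
2866 = 2048 + 512 + 256 + 32 + 16 + 2 in binary powers of 2.
So 4^2866 ≡ 2401 · 2639 · 1521 · 260 · 606 · 16 ≡ 972 (mod 2867).
Since 972 ≠ 1, base 4 is a Fermat witness: 2867 is composite.

972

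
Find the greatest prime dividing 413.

59

413 = 7 · 59
59 is prime.
So 413 = 7 · 59; the largest prime factor is 59.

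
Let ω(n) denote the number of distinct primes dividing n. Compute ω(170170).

170170 = 2 · 85085
85085 = 5 · 17017
17017 = 7 · 2431
2431 = 11 · 221
221 = 13 · 17
170170 = 2 · 5 · 7 · 11 · 13 · 17, which has 6 distinct prime factors.

6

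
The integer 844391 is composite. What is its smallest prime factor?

43

844391 is odd.
Digit sum 29, not divisible by 3.
Ends in 1: not divisible by 5.
7: 844391 = 7·120627 + 2
11: 844391 = 11·76762 + 9
13: 844391 = 13·64953 + 2
17: 844391 = 17·49670 + 1
19: 844391 = 19·44441 + 12
23: 844391 = 23·36712 + 15
29: 844391 = 29·29116 + 27
31: 844391 = 31·27238 + 13
37: 844391 = 37·22821 + 14
41: 844391 = 41·20594 + 37
43: 844391 = 43·19637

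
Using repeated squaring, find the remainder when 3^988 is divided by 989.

685

3^1 ≡ 3 (mod 989)
3^2 ≡ 3^2 = 9 ≡ 9 (mod 989)
3^4 ≡ 9^2 = 81 ≡ 81 (mod 989)
3^8 ≡ 81^2 = 6561 ≡ 627 (mod 989)
3^16 ≡ 627^2 = 393129 ≡ 496 (mod 989)
3^32 ≡ 496^2 = 246016 ≡ 744 (mod 989)
3^64 ≡ 744^2 = 553536 ≡ 685 (mod 989)
3^128 ≡ 685^2 = 469225 ≡ 439 (mod 989)
3^256 ≡ 439^2 = 192721 ≡ 855 (mod 989)
3^512 ≡ 855^2 = 731025 ≡ 154 (mod 989)
988 = 512 + 256 + 128 + 64 + 16 + 8 + 4 in binary powers of 2.
So 3^988 ≡ 154 · 855 · 439 · 685 · 496 · 627 · 81 ≡ 685 (mod 989).
Since 685 ≠ 1, base 3 is a Fermat witness: 989 is composite.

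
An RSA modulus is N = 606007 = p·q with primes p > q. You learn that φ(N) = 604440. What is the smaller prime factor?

φ(n) = (p−1)(q−1) = n − (p+q) + 1, so p + q = 606007 − 604440 + 1 = 1568.
p and q are the roots of t² − 1568t + 606007 = 0.
Discriminant: 1568² − 4·606007 = 2458624 − 2424028 = 34596; √34596 = 186.
q = (1568 − 186)/2 = 691, p = (1568 + 186)/2 = 877.
Check: 691 · 877 = 606007.

691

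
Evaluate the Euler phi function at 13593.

8624

Factor: 13593 = 3 · 23 · 197.
φ(13593) = (3−1) · (23−1) · (197−1) = 2 · 22 · 196 = 8624.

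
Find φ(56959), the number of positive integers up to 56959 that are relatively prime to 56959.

47736

Factor: 56959 = 7 · 79 · 103.
φ(56959) = (7−1) · (79−1) · (103−1) = 6 · 78 · 102 = 47736.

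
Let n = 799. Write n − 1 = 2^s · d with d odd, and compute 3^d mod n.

686

799 − 1 = 798 = 2^1 · 399, so d = 399.
3^1 ≡ 3 (mod 799)
3^2 ≡ 3^2 = 9 ≡ 9 (mod 799)
3^4 ≡ 9^2 = 81 ≡ 81 (mod 799)
3^8 ≡ 81^2 = 6561 ≡ 169 (mod 799)
3^16 ≡ 169^2 = 28561 ≡ 596 (mod 799)
3^32 ≡ 596^2 = 355216 ≡ 460 (mod 799)
3^64 ≡ 460^2 = 211600 ≡ 664 (mod 799)
3^128 ≡ 664^2 = 440896 ≡ 647 (mod 799)
3^256 ≡ 647^2 = 418609 ≡ 732 (mod 799)
399 = 256 + 128 + 8 + 4 + 2 + 1 in binary powers of 2.
So 3^399 ≡ 732 · 647 · 169 · 81 · 9 · 3 ≡ 686 (mod 799).
Squaring chain: 686; never reaches −1, so base 3 is a Miller–Rabin witness that 799 is composite.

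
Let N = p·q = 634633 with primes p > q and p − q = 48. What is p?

821

Since p = q + 48, we have 634633 = q(q + 48), so q² + 48q − 634633 = 0.
Discriminant: 48² + 4·634633 = 2304 + 2538532 = 2540836; √2540836 = 1594.
q = (−48 + 1594)/2 = 773, and p = q + 48 = 821.
Check: 773 · 821 = 634633.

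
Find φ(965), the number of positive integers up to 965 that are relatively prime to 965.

Factor: 965 = 5 · 193.
φ(965) = (5−1) · (193−1) = 4 · 192 = 768.

768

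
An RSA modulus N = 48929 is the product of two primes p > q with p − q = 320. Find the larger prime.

Since p = q + 320, we have 48929 = q(q + 320), so q² + 320q − 48929 = 0.
Discriminant: 320² + 4·48929 = 102400 + 195716 = 298116; √298116 = 546.
q = (−320 + 546)/2 = 113, and p = q + 320 = 433.
Check: 113 · 433 = 48929.

433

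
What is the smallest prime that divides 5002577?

43

5002577 is odd.
Digit sum 26, not divisible by 3.
Ends in 7: not divisible by 5.
7: 5002577 = 7·714653 + 6
11: 5002577 = 11·454779 + 8
13: 5002577 = 13·384813 + 8
17: 5002577 = 17·294269 + 4
19: 5002577 = 19·263293 + 10
23: 5002577 = 23·217503 + 8
29: 5002577 = 29·172502 + 19
31: 5002577 = 31·161373 + 14
37: 5002577 = 37·135204 + 29
41: 5002577 = 41·122014 + 3
43: 5002577 = 43·116339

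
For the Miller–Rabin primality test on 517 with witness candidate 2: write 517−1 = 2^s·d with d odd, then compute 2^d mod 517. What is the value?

28

517 − 1 = 516 = 2^2 · 129, so d = 129.
2^1 ≡ 2 (mod 517)
2^2 ≡ 2^2 = 4 ≡ 4 (mod 517)
2^4 ≡ 4^2 = 16 ≡ 16 (mod 517)
2^8 ≡ 16^2 = 256 ≡ 256 (mod 517)
2^16 ≡ 256^2 = 65536 ≡ 394 (mod 517)
2^32 ≡ 394^2 = 155236 ≡ 136 (mod 517)
2^64 ≡ 136^2 = 18496 ≡ 401 (mod 517)
2^128 ≡ 401^2 = 160801 ≡ 14 (mod 517)
129 = 128 + 1 in binary powers of 2.
So 2^129 ≡ 14 · 2 ≡ 28 (mod 517).
Squaring chain: 28 → 267; never reaches −1, so base 2 is a Miller–Rabin witness that 517 is composite.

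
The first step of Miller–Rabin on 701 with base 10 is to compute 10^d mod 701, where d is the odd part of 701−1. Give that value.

135

701 − 1 = 700 = 2^2 · 175, so d = 175.
10^1 ≡ 10 (mod 701)
10^2 ≡ 10^2 = 100 ≡ 100 (mod 701)
10^4 ≡ 100^2 = 10000 ≡ 186 (mod 701)
10^8 ≡ 186^2 = 34596 ≡ 247 (mod 701)
10^16 ≡ 247^2 = 61009 ≡ 22 (mod 701)
10^32 ≡ 22^2 = 484 ≡ 484 (mod 701)
10^64 ≡ 484^2 = 234256 ≡ 122 (mod 701)
10^128 ≡ 122^2 = 14884 ≡ 163 (mod 701)
175 = 128 + 32 + 8 + 4 + 2 + 1 in binary powers of 2.
So 10^175 ≡ 163 · 484 · 247 · 186 · 100 · 10 ≡ 135 (mod 701).
Squaring chain: 135 → 700; reaches −1, so base 10 does not prove 701 composite.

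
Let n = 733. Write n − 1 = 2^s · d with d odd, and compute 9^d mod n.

1

733 − 1 = 732 = 2^2 · 183, so d = 183.
9^1 ≡ 9 (mod 733)
9^2 ≡ 9^2 = 81 ≡ 81 (mod 733)
9^4 ≡ 81^2 = 6561 ≡ 697 (mod 733)
9^8 ≡ 697^2 = 485809 ≡ 563 (mod 733)
9^16 ≡ 563^2 = 316969 ≡ 313 (mod 733)
9^32 ≡ 313^2 = 97969 ≡ 480 (mod 733)
9^64 ≡ 480^2 = 230400 ≡ 238 (mod 733)
9^128 ≡ 238^2 = 56644 ≡ 203 (mod 733)
183 = 128 + 32 + 16 + 4 + 2 + 1 in binary powers of 2.
So 9^183 ≡ 203 · 480 · 313 · 697 · 81 · 9 ≡ 1 (mod 733).
Since 9^d ≡ 1 (mod 733), base 9 does not prove 733 composite.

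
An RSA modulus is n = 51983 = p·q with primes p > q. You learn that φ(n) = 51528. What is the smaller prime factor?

φ(n) = (p−1)(q−1) = n − (p+q) + 1, so p + q = 51983 − 51528 + 1 = 456.
p and q are the roots of t² − 456t + 51983 = 0.
Discriminant: 456² − 4·51983 = 207936 − 207932 = 4; √4 = 2.
q = (456 − 2)/2 = 227, p = (456 + 2)/2 = 229.
Check: 227 · 229 = 51983.

227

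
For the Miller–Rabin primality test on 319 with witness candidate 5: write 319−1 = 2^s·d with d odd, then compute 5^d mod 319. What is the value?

196

319 − 1 = 318 = 2^1 · 159, so d = 159.
5^1 ≡ 5 (mod 319)
5^2 ≡ 5^2 = 25 ≡ 25 (mod 319)
5^4 ≡ 25^2 = 625 ≡ 306 (mod 319)
5^8 ≡ 306^2 = 93636 ≡ 169 (mod 319)
5^16 ≡ 169^2 = 28561 ≡ 170 (mod 319)
5^32 ≡ 170^2 = 28900 ≡ 190 (mod 319)
5^64 ≡ 190^2 = 36100 ≡ 53 (mod 319)
5^128 ≡ 53^2 = 2809 ≡ 257 (mod 319)
159 = 128 + 16 + 8 + 4 + 2 + 1 in binary powers of 2.
So 5^159 ≡ 257 · 170 · 169 · 306 · 25 · 5 ≡ 196 (mod 319).
Squaring chain: 196; never reaches −1, so base 5 is a Miller–Rabin witness that 319 is composite.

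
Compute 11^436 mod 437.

11^1 ≡ 11 (mod 437)
11^2 ≡ 11^2 = 121 ≡ 121 (mod 437)
11^4 ≡ 121^2 = 14641 ≡ 220 (mod 437)
11^8 ≡ 220^2 = 48400 ≡ 330 (mod 437)
11^16 ≡ 330^2 = 108900 ≡ 87 (mod 437)
11^32 ≡ 87^2 = 7569 ≡ 140 (mod 437)
11^64 ≡ 140^2 = 19600 ≡ 372 (mod 437)
11^128 ≡ 372^2 = 138384 ≡ 292 (mod 437)
11^256 ≡ 292^2 = 85264 ≡ 49 (mod 437)
436 = 256 + 128 + 32 + 16 + 4 in binary powers of 2.
So 11^436 ≡ 49 · 292 · 140 · 87 · 220 ≡ 315 (mod 437).
Since 315 ≠ 1, base 11 is a Fermat witness: 437 is composite.

315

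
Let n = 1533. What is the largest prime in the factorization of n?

73

1533 = 3 · 511
511 = 7 · 73
73 is prime.
So 1533 = 3 · 7 · 73; the largest prime factor is 73.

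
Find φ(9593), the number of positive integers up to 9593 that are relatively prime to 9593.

9360

Factor: 9593 = 53 · 181.
φ(9593) = (53−1) · (181−1) = 52 · 180 = 9360.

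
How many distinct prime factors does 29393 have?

4

29393 = 7 · 4199
4199 = 13 · 323
323 = 17 · 19
29393 = 7 · 13 · 17 · 19, which has 4 distinct prime factors.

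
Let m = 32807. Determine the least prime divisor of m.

32807 is odd.
Digit sum 20, not divisible by 3.
Ends in 7: not divisible by 5.
7: 32807 = 7·4686 + 5
11: 32807 = 11·2982 + 5
13: 32807 = 13·2523 + 8
17: 32807 = 17·1929 + 14
19: 32807 = 19·1726 + 13
23: 32807 = 23·1426 + 9
29: 32807 = 29·1131 + 8
31: 32807 = 31·1058 + 9
37: 32807 = 37·886 + 25
41: 32807 = 41·800 + 7
43: 32807 = 43·762 + 41
47: 32807 = 47·698 + 1
53: 32807 = 53·619

53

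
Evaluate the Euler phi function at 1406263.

Factor: 1406263 = 67 · 139 · 151.
φ(1406263) = (67−1) · (139−1) · (151−1) = 66 · 138 · 150 = 1366200.

1366200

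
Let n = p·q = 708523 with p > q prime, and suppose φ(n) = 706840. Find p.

φ(n) = (p−1)(q−1) = n − (p+q) + 1, so p + q = 708523 − 706840 + 1 = 1684.
p and q are the roots of t² − 1684t + 708523 = 0.
Discriminant: 1684² − 4·708523 = 2835856 − 2834092 = 1764; √1764 = 42.
q = (1684 − 42)/2 = 821, p = (1684 + 42)/2 = 863.
Check: 821 · 863 = 708523.

863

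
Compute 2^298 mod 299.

140

2^1 ≡ 2 (mod 299)
2^2 ≡ 2^2 = 4 ≡ 4 (mod 299)
2^4 ≡ 4^2 = 16 ≡ 16 (mod 299)
2^8 ≡ 16^2 = 256 ≡ 256 (mod 299)
2^16 ≡ 256^2 = 65536 ≡ 55 (mod 299)
2^32 ≡ 55^2 = 3025 ≡ 35 (mod 299)
2^64 ≡ 35^2 = 1225 ≡ 29 (mod 299)
2^128 ≡ 29^2 = 841 ≡ 243 (mod 299)
2^256 ≡ 243^2 = 59049 ≡ 146 (mod 299)
298 = 256 + 32 + 8 + 2 in binary powers of 2.
So 2^298 ≡ 146 · 35 · 256 · 4 ≡ 140 (mod 299).
Since 140 ≠ 1, base 2 is a Fermat witness: 299 is composite.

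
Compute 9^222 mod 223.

1

9^1 ≡ 9 (mod 223)
9^2 ≡ 9^2 = 81 ≡ 81 (mod 223)
9^4 ≡ 81^2 = 6561 ≡ 94 (mod 223)
9^8 ≡ 94^2 = 8836 ≡ 139 (mod 223)
9^16 ≡ 139^2 = 19321 ≡ 143 (mod 223)
9^32 ≡ 143^2 = 20449 ≡ 156 (mod 223)
9^64 ≡ 156^2 = 24336 ≡ 29 (mod 223)
9^128 ≡ 29^2 = 841 ≡ 172 (mod 223)
222 = 128 + 64 + 16 + 8 + 4 + 2 in binary powers of 2.
So 9^222 ≡ 172 · 29 · 143 · 139 · 94 · 81 ≡ 1 (mod 223).
Since the result is 1, base 9 gives no evidence that 223 is composite.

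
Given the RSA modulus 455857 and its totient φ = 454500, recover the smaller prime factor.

φ(n) = (p−1)(q−1) = n − (p+q) + 1, so p + q = 455857 − 454500 + 1 = 1358.
p and q are the roots of t² − 1358t + 455857 = 0.
Discriminant: 1358² − 4·455857 = 1844164 − 1823428 = 20736; √20736 = 144.
q = (1358 − 144)/2 = 607, p = (1358 + 144)/2 = 751.
Check: 607 · 751 = 455857.

607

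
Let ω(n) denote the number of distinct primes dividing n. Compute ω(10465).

10465 = 5 · 2093
2093 = 7 · 299
299 = 13 · 23
10465 = 5 · 7 · 13 · 23, which has 4 distinct prime factors.

4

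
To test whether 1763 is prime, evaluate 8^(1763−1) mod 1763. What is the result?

8^1 ≡ 8 (mod 1763)
8^2 ≡ 8^2 = 64 ≡ 64 (mod 1763)
8^4 ≡ 64^2 = 4096 ≡ 570 (mod 1763)
8^8 ≡ 570^2 = 324900 ≡ 508 (mod 1763)
8^16 ≡ 508^2 = 258064 ≡ 666 (mod 1763)
8^32 ≡ 666^2 = 443556 ≡ 1043 (mod 1763)
8^64 ≡ 1043^2 = 1087849 ≡ 78 (mod 1763)
8^128 ≡ 78^2 = 6084 ≡ 795 (mod 1763)
8^256 ≡ 795^2 = 632025 ≡ 871 (mod 1763)
8^512 ≡ 871^2 = 758641 ≡ 551 (mod 1763)
8^1024 ≡ 551^2 = 303601 ≡ 365 (mod 1763)
1762 = 1024 + 512 + 128 + 64 + 32 + 2 in binary powers of 2.
So 8^1762 ≡ 365 · 551 · 795 · 78 · 1043 · 64 ≡ 1417 (mod 1763).
Since 1417 ≠ 1, base 8 is a Fermat witness: 1763 is composite.

1417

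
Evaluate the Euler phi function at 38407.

38016

Factor: 38407 = 193 · 199.
φ(38407) = (193−1) · (199−1) = 192 · 198 = 38016.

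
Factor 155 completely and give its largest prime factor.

31

155 = 5 · 31
31 is prime.
So 155 = 5 · 31; the largest prime factor is 31.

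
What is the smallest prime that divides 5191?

5191 is odd.
Digit sum 16, not divisible by 3.
Ends in 1: not divisible by 5.
7: 5191 = 7·741 + 4
11: 5191 = 11·471 + 10
13: 5191 = 13·399 + 4
17: 5191 = 17·305 + 6
19: 5191 = 19·273 + 4
23: 5191 = 23·225 + 16
29: 5191 = 29·179

29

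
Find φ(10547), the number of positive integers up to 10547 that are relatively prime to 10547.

10296

Factor: 10547 = 53 · 199.
φ(10547) = (53−1) · (199−1) = 52 · 198 = 10296.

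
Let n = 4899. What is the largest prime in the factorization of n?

71

4899 = 3 · 1633
1633 = 23 · 71
71 is prime.
So 4899 = 3 · 23 · 71; the largest prime factor is 71.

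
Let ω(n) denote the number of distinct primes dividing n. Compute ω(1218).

4

1218 = 2 · 609
609 = 3 · 203
203 = 7 · 29
1218 = 2 · 3 · 7 · 29, which has 4 distinct prime factors.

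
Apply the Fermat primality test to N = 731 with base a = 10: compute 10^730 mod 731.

10^1 ≡ 10 (mod 731)
10^2 ≡ 10^2 = 100 ≡ 100 (mod 731)
10^4 ≡ 100^2 = 10000 ≡ 497 (mod 731)
10^8 ≡ 497^2 = 247009 ≡ 662 (mod 731)
10^16 ≡ 662^2 = 438244 ≡ 375 (mod 731)
10^32 ≡ 375^2 = 140625 ≡ 273 (mod 731)
10^64 ≡ 273^2 = 74529 ≡ 698 (mod 731)
10^128 ≡ 698^2 = 487204 ≡ 358 (mod 731)
10^256 ≡ 358^2 = 128164 ≡ 239 (mod 731)
10^512 ≡ 239^2 = 57121 ≡ 103 (mod 731)
730 = 512 + 128 + 64 + 16 + 8 + 2 in binary powers of 2.
So 10^730 ≡ 103 · 358 · 698 · 375 · 662 · 100 ≡ 461 (mod 731).
Since 461 ≠ 1, base 10 is a Fermat witness: 731 is composite.

461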